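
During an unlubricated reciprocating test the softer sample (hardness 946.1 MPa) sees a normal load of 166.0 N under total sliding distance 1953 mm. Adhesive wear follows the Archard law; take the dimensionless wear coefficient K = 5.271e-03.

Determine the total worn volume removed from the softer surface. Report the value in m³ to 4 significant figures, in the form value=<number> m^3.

Intermediates are shown rounded. All working math carries full float precision. Rounded once at the end: four significant digits.
Convert: Distance L = 1953 mm = 1.953 m.
Convert: Hardness H = 946.1 MPa = 9.461e+08 Pa.
As SI base values: W = 166.0 N, H = 9.461e+08 Pa, K = 5.271e-03.
The Archard volume V = K·W·L/H = 5.271e-03 · 166.0 · 1.953 / 9.461e+08 = 1.806e-09 m³.

value=1.806e-09 m^3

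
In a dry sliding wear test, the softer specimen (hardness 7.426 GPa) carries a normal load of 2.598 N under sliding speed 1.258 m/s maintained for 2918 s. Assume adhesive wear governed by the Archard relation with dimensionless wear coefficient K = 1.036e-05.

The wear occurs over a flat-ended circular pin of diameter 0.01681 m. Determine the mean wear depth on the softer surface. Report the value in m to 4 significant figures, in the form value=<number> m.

value=5.995e-08 m

Intermediates are printed rounded. All arithmetic carries full float precision. Rounded once at the end: four significant digits.
Sliding distance L = v·t = 1.258 m/s × 2918 s = 3671 m.
Hardness H = 7.426 GPa = 7.426e+09 Pa.
Contact area A = π·d²/4 = π·(0.01681 m)²/4 = 2.219e-04 m².
As SI base values: W = 2.598 N, H = 7.426e+09 Pa, K = 1.036e-05.
Apply Archard: V = K·W·L/H = 1.036e-05 · 2.598 · 3671 / 7.426e+09 = 1.330e-11 m³.
Wear depth h = V/A = 1.330e-11 / 2.219e-04 = 5.995e-08 m.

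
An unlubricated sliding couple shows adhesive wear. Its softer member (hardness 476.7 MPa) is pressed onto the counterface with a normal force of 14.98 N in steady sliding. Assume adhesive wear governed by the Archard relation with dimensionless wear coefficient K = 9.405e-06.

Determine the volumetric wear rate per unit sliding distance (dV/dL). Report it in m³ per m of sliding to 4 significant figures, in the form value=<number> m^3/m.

Intermediates appear rounded; all arithmetic keeps full precision; one final rounding: four significant figures.
Hardness H = 476.7 MPa = 4.767e+08 Pa.
Collected in SI base units: W = 14.98 N, H = 4.767e+08 Pa, K = 9.405e-06.
Rate of wear dV/dL = K·W/H (no L dependence): 9.405e-06 · 14.98 / 4.767e+08 = 2.955e-13 m³/m.

value=2.955e-13 m^3/m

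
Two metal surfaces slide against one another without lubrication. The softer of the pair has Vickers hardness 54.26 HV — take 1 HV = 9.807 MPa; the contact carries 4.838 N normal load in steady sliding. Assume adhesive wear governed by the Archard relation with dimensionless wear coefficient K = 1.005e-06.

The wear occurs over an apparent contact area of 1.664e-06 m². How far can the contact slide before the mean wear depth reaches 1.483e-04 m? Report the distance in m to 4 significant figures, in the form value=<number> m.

The computation runs at full float precision; intermediate values are printed rounded — one final rounding to 4 significant digits.
Convert: Hardness H = 54.26 HV × 9.807 MPa/HV = 532.1 MPa = 5.321e+08 Pa.
As SI base values: W = 4.838 N, H = 5.321e+08 Pa, K = 1.005e-06.
Allowed volume V_lim = h_lim·A = 1.483e-04 · 1.664e-06 = 2.468e-10 m³.
Sliding life L = V_lim·H/(K·W) = 2.468e-10 · 5.321e+08 / (1.005e-06 · 4.838) = 2.701e+04 m.

value=2.701e+04 m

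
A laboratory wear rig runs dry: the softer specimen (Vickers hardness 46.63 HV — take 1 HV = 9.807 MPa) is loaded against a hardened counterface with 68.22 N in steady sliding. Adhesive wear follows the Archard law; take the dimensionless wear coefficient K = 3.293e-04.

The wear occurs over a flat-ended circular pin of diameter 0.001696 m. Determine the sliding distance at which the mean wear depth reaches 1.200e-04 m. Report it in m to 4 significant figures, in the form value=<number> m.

Shown intermediates are rounded, and the algebra maintains full precision; rounded just once to four significant figures.
Convert: Hardness H = 46.63 HV × 9.807 MPa/HV = 457.3 MPa = 4.573e+08 Pa.
Convert: Contact area A = π·d²/4 = π·(0.001696 m)²/4 = 2.259e-06 m².
SI base units throughout: W = 68.22 N, H = 4.573e+08 Pa, K = 3.293e-04.
Permissible volume V_lim = h_lim·A = 1.200e-04 · 2.259e-06 = 2.711e-10 m³.
Life L = V_lim·H/(K·W) = 2.711e-10 · 4.573e+08 / (3.293e-04 · 68.22) = 5.518 m.

value=5.518 m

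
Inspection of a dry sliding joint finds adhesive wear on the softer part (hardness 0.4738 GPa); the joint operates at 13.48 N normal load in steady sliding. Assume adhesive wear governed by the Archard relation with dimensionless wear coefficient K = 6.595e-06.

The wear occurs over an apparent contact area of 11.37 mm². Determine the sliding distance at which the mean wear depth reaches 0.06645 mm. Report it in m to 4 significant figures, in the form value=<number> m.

Each operation carries full precision; intermediate values are shown rounded — a lone final rounding, at four significant digits.
Hardness H = 0.4738 GPa = 4.738e+08 Pa.
Contact area A = 11.37 mm² = 1.137e-05 m².
Depth limit h_lim = 0.06645 mm = 6.645e-05 m.
In SI base units: W = 13.48 N, H = 4.738e+08 Pa, K = 6.595e-06.
Wearable volume V_lim = h_lim·A = 6.645e-05 · 1.137e-05 = 7.555e-10 m³.
Thus life L = V_lim·H/(K·W) = 7.555e-10 · 4.738e+08 / (6.595e-06 · 13.48) = 4027 m.

value=4027 m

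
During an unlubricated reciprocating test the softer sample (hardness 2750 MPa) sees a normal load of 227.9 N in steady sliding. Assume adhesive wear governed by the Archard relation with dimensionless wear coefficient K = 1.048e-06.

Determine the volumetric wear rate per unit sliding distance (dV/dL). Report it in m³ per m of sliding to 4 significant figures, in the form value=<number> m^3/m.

value=8.685e-14 m^3/m

The computation maintains exact precision — displayed values are rounded — one last rounding to four significant figures.
Convert: Hardness H = 2750 MPa = 2.750e+09 Pa.
Working in SI base units: W = 227.9 N, H = 2.750e+09 Pa, K = 1.048e-06.
Wear rate dV/dL = K·W/H, so: 1.048e-06 · 227.9 / 2.750e+09 = 8.685e-14 m³/m.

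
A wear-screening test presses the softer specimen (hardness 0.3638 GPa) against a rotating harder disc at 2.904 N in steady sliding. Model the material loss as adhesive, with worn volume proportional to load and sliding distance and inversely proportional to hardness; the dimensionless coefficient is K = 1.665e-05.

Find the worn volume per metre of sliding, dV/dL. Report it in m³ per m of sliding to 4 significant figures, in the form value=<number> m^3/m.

All working math keeps exact precision. Intermediates are shown rounded, and a single final rounding, at 4 significant digits.
Convert: Hardness H = 0.3638 GPa = 3.638e+08 Pa.
Expressed in SI base units: W = 2.904 N, H = 3.638e+08 Pa, K = 1.665e-05.
Wear rate dV/dL = K·W/H (no L dependence): 1.665e-05 · 2.904 / 3.638e+08 = 1.329e-13 m³/m.

value=1.329e-13 m^3/m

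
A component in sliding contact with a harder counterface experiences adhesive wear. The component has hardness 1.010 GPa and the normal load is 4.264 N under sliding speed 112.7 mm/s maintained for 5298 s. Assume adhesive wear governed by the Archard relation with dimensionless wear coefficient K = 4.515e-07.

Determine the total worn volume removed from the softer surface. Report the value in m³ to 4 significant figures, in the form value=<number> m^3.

The computation carries exact precision. Intermediates appear rounded; a single final rounding, at 4 significant digits.
Convert: Sliding speed v = 112.7 mm/s = 0.1127 m/s. Total distance L = v·t = 0.1127 m/s × 5298 s = 597.1 m.
Convert: Hardness H = 1.010 GPa = 1.010e+09 Pa.
In SI base units: W = 4.264 N, H = 1.010e+09 Pa, K = 4.515e-07.
Archard volume V = K·W·L/H = 4.515e-07 · 4.264 · 597.1 / 1.010e+09 = 1.138e-12 m³.

value=1.138e-12 m^3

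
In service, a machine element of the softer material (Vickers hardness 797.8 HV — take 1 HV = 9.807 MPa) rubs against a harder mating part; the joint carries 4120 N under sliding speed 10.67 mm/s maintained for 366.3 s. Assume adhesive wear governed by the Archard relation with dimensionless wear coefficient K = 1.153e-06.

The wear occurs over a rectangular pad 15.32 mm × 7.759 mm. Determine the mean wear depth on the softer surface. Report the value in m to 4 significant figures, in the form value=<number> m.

value=1.996e-08 m

The computation runs at exact precision; the intermediates are displayed rounded; one last rounding: 4 significant digits.
Sliding speed v = 10.67 mm/s = 0.01067 m/s. Distance L = v·t = 0.01067 m/s × 366.3 s = 3.908 m.
Hardness H = 797.8 HV × 9.807 MPa/HV = 7824 MPa = 7.824e+09 Pa.
Pad sides 15.32 mm × 7.759 mm = 0.01532 m × 0.007759 m. Contact area A = 0.01532 m × 0.007759 m = 1.189e-04 m².
Collected in SI base units: W = 4120 N, H = 7.824e+09 Pa, K = 1.153e-06.
Wear volume V = K·W·L/H = 1.153e-06 · 4120 · 3.908 / 7.824e+09 = 2.373e-12 m³.
Depth h = V/A = 2.373e-12 / 1.189e-04 = 1.996e-08 m.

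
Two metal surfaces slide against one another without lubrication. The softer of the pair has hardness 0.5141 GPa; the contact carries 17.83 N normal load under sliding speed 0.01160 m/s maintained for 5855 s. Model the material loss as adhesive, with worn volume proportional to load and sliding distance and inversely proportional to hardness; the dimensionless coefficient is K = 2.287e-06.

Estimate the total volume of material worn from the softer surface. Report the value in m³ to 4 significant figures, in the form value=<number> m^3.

Intermediates are displayed rounded; the algebra runs at exact precision, and one last rounding: 4 significant digits.
Distance covered L = v·t = 0.01160 m/s × 5855 s = 67.92 m.
Hardness H = 0.5141 GPa = 5.141e+08 Pa.
Restated in SI base units: W = 17.83 N, H = 5.141e+08 Pa, K = 2.287e-06.
By Archard's law, V = K·W·L/H = 2.287e-06 · 17.83 · 67.92 / 5.141e+08 = 5.387e-12 m³.

value=5.387e-12 m^3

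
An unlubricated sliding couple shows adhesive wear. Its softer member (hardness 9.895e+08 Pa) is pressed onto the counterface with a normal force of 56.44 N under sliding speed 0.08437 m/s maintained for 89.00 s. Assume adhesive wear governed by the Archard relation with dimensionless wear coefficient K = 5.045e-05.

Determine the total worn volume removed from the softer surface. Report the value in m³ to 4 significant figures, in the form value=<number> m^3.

value=2.161e-11 m^3

The algebra carries full float precision, and quoted intermediates are rounded — one last rounding: 4 significant figures.
Distance covered L = v·t = 0.08437 m/s × 89.00 s = 7.509 m.
As SI base values: W = 56.44 N, H = 9.895e+08 Pa, K = 5.045e-05.
Wear volume V = K·W·L/H = 5.045e-05 · 56.44 · 7.509 / 9.895e+08 = 2.161e-11 m³.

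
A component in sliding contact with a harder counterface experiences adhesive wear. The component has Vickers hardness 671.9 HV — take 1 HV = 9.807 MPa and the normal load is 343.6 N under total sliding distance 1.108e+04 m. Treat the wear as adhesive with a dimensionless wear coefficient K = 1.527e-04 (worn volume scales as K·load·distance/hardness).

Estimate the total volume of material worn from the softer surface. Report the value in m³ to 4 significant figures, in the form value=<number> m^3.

Printed values are rounded, and the algebra runs at exact precision. Rounded once at the end, at four significant figures.
Hardness H = 671.9 HV × 9.807 MPa/HV = 6589 MPa = 6.589e+09 Pa.
Restated in SI base units: W = 343.6 N, H = 6.589e+09 Pa, K = 1.527e-04.
Worn volume V = K·W·L/H = 1.527e-04 · 343.6 · 1.108e+04 / 6.589e+09 = 8.822e-08 m³.

value=8.822e-08 m^3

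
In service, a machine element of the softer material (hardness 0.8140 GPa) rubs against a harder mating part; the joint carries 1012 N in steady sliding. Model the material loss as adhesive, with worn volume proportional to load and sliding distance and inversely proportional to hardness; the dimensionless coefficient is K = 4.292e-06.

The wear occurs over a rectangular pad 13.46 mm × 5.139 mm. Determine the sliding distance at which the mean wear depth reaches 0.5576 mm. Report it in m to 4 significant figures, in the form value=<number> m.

Every step runs at exact precision — the intermediates are printed rounded; one last rounding to four significant figures.
Hardness H = 0.8140 GPa = 8.140e+08 Pa.
Pad sides 13.46 mm × 5.139 mm = 0.01346 m × 0.005139 m. Contact area A = 0.01346 m × 0.005139 m = 6.917e-05 m².
Depth limit h_lim = 0.5576 mm = 5.576e-04 m.
SI base units throughout: W = 1012 N, H = 8.140e+08 Pa, K = 4.292e-06.
At the depth limit, V_lim = h_lim·A = 5.576e-04 · 6.917e-05 = 3.857e-08 m³.
Life L = V_lim·H/(K·W) = 3.857e-08 · 8.140e+08 / (4.292e-06 · 1012) = 7228 m.

value=7228 m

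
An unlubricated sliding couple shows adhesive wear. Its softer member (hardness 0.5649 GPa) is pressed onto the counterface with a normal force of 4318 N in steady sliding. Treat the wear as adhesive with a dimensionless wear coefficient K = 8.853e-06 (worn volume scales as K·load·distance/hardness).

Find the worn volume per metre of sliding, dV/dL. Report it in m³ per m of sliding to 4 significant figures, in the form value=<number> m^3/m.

Intermediates are printed rounded. Every step maintains full float precision; one last rounding, at 4 significant digits.
Hardness H = 0.5649 GPa = 5.649e+08 Pa.
Expressed in SI base units: W = 4318 N, H = 5.649e+08 Pa, K = 8.853e-06.
Rate of wear dV/dL = K·W/H (independent of L): 8.853e-06 · 4318 / 5.649e+08 = 6.767e-11 m³/m.

value=6.767e-11 m^3/m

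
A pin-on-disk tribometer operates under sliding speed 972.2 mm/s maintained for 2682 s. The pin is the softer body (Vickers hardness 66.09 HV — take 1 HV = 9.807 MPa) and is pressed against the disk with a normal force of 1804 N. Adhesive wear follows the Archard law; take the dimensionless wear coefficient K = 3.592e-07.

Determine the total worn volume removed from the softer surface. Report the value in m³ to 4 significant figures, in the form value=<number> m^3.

All arithmetic maintains exact precision. The intermediates appear rounded, and rounded once at the end, at 4 significant digits.
Convert: Sliding speed v = 972.2 mm/s = 0.9722 m/s. Distance L = v·t = 0.9722 m/s × 2682 s = 2607 m.
Convert: Hardness H = 66.09 HV × 9.807 MPa/HV = 648.1 MPa = 6.481e+08 Pa.
In SI base units: W = 1804 N, H = 6.481e+08 Pa, K = 3.592e-07.
Volume removed: V = K·W·L/H = 3.592e-07 · 1804 · 2607 / 6.481e+08 = 2.607e-09 m³.

value=2.607e-09 m^3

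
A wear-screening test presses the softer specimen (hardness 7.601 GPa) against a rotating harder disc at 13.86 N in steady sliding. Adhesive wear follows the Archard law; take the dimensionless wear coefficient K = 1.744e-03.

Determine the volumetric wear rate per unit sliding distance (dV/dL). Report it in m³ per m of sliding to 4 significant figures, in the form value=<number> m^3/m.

value=3.180e-12 m^3/m

Each operation keeps exact precision. Intermediate values are shown rounded; a single final rounding, at four significant digits.
Hardness H = 7.601 GPa = 7.601e+09 Pa.
In SI base units: W = 13.86 N, H = 7.601e+09 Pa, K = 1.744e-03.
Rate of wear dV/dL = K·W/H (no L dependence): 1.744e-03 · 13.86 / 7.601e+09 = 3.180e-12 m³/m.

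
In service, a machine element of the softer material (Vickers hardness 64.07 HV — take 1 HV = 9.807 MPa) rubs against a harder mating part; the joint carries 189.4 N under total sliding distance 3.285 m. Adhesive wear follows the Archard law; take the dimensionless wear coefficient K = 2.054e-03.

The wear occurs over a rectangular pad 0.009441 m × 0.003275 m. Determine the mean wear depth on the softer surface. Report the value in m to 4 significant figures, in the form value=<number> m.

Every step runs at full float precision; displayed values are rounded — rounded once at the end: four significant digits.
Hardness H = 64.07 HV × 9.807 MPa/HV = 628.3 MPa = 6.283e+08 Pa.
Contact area A = 0.009441 m × 0.003275 m = 3.092e-05 m².
Expressed in SI base units: W = 189.4 N, H = 6.283e+08 Pa, K = 2.054e-03.
Volume removed: V = K·W·L/H = 2.054e-03 · 189.4 · 3.285 / 6.283e+08 = 2.034e-09 m³.
Depth of wear h = V/A = 2.034e-09 / 3.092e-05 = 6.578e-05 m.

value=6.578e-05 m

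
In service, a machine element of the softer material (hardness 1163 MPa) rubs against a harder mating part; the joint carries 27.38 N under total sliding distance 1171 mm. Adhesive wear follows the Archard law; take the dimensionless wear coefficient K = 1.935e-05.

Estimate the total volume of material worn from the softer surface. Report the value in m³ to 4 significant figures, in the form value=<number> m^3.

Every step maintains exact precision; intermediates are displayed rounded — rounded just once to 4 significant figures.
Convert: Sliding distance L = 1171 mm = 1.171 m.
Convert: Hardness H = 1163 MPa = 1.163e+09 Pa.
In SI base units: W = 27.38 N, H = 1.163e+09 Pa, K = 1.935e-05.
Worn volume V = K·W·L/H = 1.935e-05 · 27.38 · 1.171 / 1.163e+09 = 5.334e-13 m³.

value=5.334e-13 m^3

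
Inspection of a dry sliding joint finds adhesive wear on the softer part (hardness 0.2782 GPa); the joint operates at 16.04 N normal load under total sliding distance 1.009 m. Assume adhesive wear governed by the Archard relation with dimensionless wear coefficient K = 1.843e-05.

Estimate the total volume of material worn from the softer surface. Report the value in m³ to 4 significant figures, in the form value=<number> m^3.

Intermediate values are displayed rounded, and every step keeps full float precision, and a lone final rounding: 4 significant figures.
Hardness H = 0.2782 GPa = 2.782e+08 Pa.
Working in SI base units: W = 16.04 N, H = 2.782e+08 Pa, K = 1.843e-05.
Apply Archard: V = K·W·L/H = 1.843e-05 · 16.04 · 1.009 / 2.782e+08 = 1.072e-12 m³.

value=1.072e-12 m^3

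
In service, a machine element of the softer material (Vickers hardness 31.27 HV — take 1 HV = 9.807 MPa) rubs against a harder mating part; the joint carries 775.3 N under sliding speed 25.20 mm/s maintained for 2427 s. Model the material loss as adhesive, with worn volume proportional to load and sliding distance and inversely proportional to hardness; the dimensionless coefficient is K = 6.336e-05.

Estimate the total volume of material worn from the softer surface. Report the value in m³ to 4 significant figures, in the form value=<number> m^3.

value=9.797e-09 m^3

Intermediate values are printed rounded — the computation carries full float precision. Rounded just once: four significant digits.
Convert: Sliding speed v = 25.20 mm/s = 0.02520 m/s. Distance L = v·t = 0.02520 m/s × 2427 s = 61.16 m.
Convert: Hardness H = 31.27 HV × 9.807 MPa/HV = 306.7 MPa = 3.067e+08 Pa.
Working in SI base units: W = 775.3 N, H = 3.067e+08 Pa, K = 6.336e-05.
Archard relation: V = K·W·L/H = 6.336e-05 · 775.3 · 61.16 / 3.067e+08 = 9.797e-09 m³.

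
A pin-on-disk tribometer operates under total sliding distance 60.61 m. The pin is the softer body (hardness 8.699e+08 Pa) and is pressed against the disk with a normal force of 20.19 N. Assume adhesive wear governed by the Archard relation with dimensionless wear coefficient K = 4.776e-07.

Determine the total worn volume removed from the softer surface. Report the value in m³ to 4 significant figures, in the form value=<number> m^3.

Intermediates appear rounded; every step maintains exact precision — one last rounding: 4 significant digits.
In SI base units: W = 20.19 N, H = 8.699e+08 Pa, K = 4.776e-07.
Archard volume V = K·W·L/H = 4.776e-07 · 20.19 · 60.61 / 8.699e+08 = 6.719e-13 m³.

value=6.719e-13 m^3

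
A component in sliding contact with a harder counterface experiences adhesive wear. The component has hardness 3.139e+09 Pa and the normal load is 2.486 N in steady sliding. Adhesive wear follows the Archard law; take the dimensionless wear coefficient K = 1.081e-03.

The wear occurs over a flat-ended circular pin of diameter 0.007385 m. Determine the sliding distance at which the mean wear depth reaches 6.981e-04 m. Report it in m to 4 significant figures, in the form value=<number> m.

value=3.493e+04 m

Intermediate values are printed rounded. Every step keeps full float precision. Rounded once at the end to four significant digits.
Contact area A = π·d²/4 = π·(0.007385 m)²/4 = 4.283e-05 m².
Restated in SI base units: W = 2.486 N, H = 3.139e+09 Pa, K = 1.081e-03.
Wearable volume V_lim = h_lim·A = 6.981e-04 · 4.283e-05 = 2.990e-08 m³.
Thus life L = V_lim·H/(K·W) = 2.990e-08 · 3.139e+09 / (1.081e-03 · 2.486) = 3.493e+04 m.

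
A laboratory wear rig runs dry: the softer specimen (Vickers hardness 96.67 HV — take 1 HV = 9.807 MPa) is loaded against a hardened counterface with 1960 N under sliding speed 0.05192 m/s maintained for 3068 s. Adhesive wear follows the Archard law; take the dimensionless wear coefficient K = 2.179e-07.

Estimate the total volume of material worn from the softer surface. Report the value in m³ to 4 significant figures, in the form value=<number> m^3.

Every step holds full precision. Intermediates are printed rounded — a lone final rounding: four significant figures.
Convert: Path length L = v·t = 0.05192 m/s × 3068 s = 159.3 m.
Convert: Hardness H = 96.67 HV × 9.807 MPa/HV = 948.0 MPa = 9.480e+08 Pa.
SI base units throughout: W = 1960 N, H = 9.480e+08 Pa, K = 2.179e-07.
The Archard volume V = K·W·L/H = 2.179e-07 · 1960 · 159.3 / 9.480e+08 = 7.176e-11 m³.

value=7.176e-11 m^3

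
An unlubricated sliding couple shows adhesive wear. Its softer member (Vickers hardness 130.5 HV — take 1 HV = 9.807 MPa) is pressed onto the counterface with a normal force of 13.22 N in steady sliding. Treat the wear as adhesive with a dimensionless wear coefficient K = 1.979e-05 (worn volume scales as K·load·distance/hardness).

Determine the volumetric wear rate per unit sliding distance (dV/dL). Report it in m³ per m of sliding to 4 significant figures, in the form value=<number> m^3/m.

value=2.044e-13 m^3/m

Intermediate values appear rounded. Each operation runs at full precision; rounded once at the end to four significant digits.
Convert: Hardness H = 130.5 HV × 9.807 MPa/HV = 1280 MPa = 1.280e+09 Pa.
SI base units throughout: W = 13.22 N, H = 1.280e+09 Pa, K = 1.979e-05.
Volumetric rate dV/dL = K·W/H (no L dependence): 1.979e-05 · 13.22 / 1.280e+09 = 2.044e-13 m³/m.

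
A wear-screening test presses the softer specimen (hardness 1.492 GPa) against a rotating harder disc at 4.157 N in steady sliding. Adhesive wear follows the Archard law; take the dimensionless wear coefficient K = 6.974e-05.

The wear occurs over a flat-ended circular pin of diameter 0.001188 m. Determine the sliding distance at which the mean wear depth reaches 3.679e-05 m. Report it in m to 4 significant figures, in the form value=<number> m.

Every step holds full float precision; the intermediates appear rounded; one last rounding to four significant figures.
Hardness H = 1.492 GPa = 1.492e+09 Pa.
Contact area A = π·d²/4 = π·(0.001188 m)²/4 = 1.108e-06 m².
SI base units throughout: W = 4.157 N, H = 1.492e+09 Pa, K = 6.974e-05.
Allowed volume V_lim = h_lim·A = 3.679e-05 · 1.108e-06 = 4.078e-11 m³.
Life L = V_lim·H/(K·W) = 4.078e-11 · 1.492e+09 / (6.974e-05 · 4.157) = 209.9 m.

value=209.9 m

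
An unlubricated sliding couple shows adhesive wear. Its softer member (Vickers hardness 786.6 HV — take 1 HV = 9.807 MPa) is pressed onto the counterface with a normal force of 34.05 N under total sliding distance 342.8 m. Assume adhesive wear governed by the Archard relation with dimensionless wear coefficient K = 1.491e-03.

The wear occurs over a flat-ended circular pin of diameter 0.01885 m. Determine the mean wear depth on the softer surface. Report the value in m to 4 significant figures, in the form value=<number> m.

value=8.084e-06 m

The intermediates are shown rounded — every step runs at full precision, and one last rounding: 4 significant digits.
Hardness H = 786.6 HV × 9.807 MPa/HV = 7714 MPa = 7.714e+09 Pa.
Contact area A = π·d²/4 = π·(0.01885 m)²/4 = 2.791e-04 m².
Restated in SI base units: W = 34.05 N, H = 7.714e+09 Pa, K = 1.491e-03.
Worn volume V = K·W·L/H = 1.491e-03 · 34.05 · 342.8 / 7.714e+09 = 2.256e-09 m³.
Mean wear depth h = V/A = 2.256e-09 / 2.791e-04 = 8.084e-06 m.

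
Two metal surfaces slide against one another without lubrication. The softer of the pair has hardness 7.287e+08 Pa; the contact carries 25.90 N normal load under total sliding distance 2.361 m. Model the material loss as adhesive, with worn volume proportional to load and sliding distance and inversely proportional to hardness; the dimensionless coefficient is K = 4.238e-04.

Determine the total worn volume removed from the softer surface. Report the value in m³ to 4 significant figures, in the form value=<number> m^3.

Intermediates appear rounded; all working math runs at full float precision, and a lone final rounding to four significant figures.
SI base units throughout: W = 25.90 N, H = 7.287e+08 Pa, K = 4.238e-04.
Wear volume V = K·W·L/H = 4.238e-04 · 25.90 · 2.361 / 7.287e+08 = 3.556e-11 m³.

value=3.556e-11 m^3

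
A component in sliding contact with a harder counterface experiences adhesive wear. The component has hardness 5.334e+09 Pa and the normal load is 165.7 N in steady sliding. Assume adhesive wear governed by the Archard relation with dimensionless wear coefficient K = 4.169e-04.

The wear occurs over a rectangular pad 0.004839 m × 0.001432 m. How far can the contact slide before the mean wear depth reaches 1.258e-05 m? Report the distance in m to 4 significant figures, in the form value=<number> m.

value=6.731 m

The algebra holds exact precision. Intermediate values are printed rounded — rounded once at the end: 4 significant figures.
Contact area A = 0.004839 m × 0.001432 m = 6.929e-06 m².
Restated in SI base units: W = 165.7 N, H = 5.334e+09 Pa, K = 4.169e-04.
At the depth limit, V_lim = h_lim·A = 1.258e-05 · 6.929e-06 = 8.717e-11 m³.
Life L = V_lim·H/(K·W) = 8.717e-11 · 5.334e+09 / (4.169e-04 · 165.7) = 6.731 m.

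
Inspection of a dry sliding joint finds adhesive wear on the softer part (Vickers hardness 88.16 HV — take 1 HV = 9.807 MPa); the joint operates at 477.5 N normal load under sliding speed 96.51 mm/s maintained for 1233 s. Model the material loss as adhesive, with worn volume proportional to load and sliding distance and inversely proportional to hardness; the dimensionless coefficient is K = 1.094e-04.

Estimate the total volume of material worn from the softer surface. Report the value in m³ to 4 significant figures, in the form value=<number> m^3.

Every step carries full precision. Displayed values are rounded. Rounded once at the end to four significant digits.
Convert: Sliding speed v = 96.51 mm/s = 0.09651 m/s. The distance L = v·t = 0.09651 m/s × 1233 s = 119.0 m.
Convert: Hardness H = 88.16 HV × 9.807 MPa/HV = 864.6 MPa = 8.646e+08 Pa.
SI base units throughout: W = 477.5 N, H = 8.646e+08 Pa, K = 1.094e-04.
Apply Archard: V = K·W·L/H = 1.094e-04 · 477.5 · 119.0 / 8.646e+08 = 7.190e-09 m³.

value=7.190e-09 m^3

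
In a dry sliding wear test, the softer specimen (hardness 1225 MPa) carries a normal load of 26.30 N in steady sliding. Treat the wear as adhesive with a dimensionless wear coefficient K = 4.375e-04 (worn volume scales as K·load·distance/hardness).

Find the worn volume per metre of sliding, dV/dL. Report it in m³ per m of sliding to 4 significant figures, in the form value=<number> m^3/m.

value=9.393e-12 m^3/m

The intermediates appear rounded, and the algebra carries full precision; a single final rounding to 4 significant figures.
Convert: Hardness H = 1225 MPa = 1.225e+09 Pa.
In SI base units: W = 26.30 N, H = 1.225e+09 Pa, K = 4.375e-04.
Sliding wear rate dV/dL = K·W/H, per unit distance: 4.375e-04 · 26.30 / 1.225e+09 = 9.393e-12 m³/m.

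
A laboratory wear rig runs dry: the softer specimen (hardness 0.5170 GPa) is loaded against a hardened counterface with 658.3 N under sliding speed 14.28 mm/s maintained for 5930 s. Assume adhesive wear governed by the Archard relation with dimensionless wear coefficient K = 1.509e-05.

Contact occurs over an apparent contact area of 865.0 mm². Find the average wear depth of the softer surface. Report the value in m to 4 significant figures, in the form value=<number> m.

The computation holds full precision — intermediates are shown rounded, and rounded once at the end: 4 significant digits.
Convert: Sliding speed v = 14.28 mm/s = 0.01428 m/s. Distance L = v·t = 0.01428 m/s × 5930 s = 84.68 m.
Convert: Hardness H = 0.5170 GPa = 5.170e+08 Pa.
Convert: Contact area A = 865.0 mm² = 8.650e-04 m².
As SI base values: W = 658.3 N, H = 5.170e+08 Pa, K = 1.509e-05.
Apply Archard: V = K·W·L/H = 1.509e-05 · 658.3 · 84.68 / 5.170e+08 = 1.627e-09 m³.
Mean wear depth h = V/A = 1.627e-09 / 8.650e-04 = 1.881e-06 m.

value=1.881e-06 m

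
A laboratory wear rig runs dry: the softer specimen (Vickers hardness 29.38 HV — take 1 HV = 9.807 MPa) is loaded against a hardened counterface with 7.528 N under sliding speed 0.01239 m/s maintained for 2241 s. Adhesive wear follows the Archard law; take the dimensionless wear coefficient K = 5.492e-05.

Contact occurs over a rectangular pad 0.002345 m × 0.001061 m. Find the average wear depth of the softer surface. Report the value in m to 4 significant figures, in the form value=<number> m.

The computation maintains full float precision — displayed values are rounded. Rounded just once, at four significant figures.
Convert: Distance L = v·t = 0.01239 m/s × 2241 s = 27.77 m.
Convert: Hardness H = 29.38 HV × 9.807 MPa/HV = 288.1 MPa = 2.881e+08 Pa.
Convert: Contact area A = 0.002345 m × 0.001061 m = 2.488e-06 m².
In SI base units, W = 7.528 N, H = 2.881e+08 Pa, K = 5.492e-05.
By Archard's law, V = K·W·L/H = 5.492e-05 · 7.528 · 27.77 / 2.881e+08 = 3.984e-11 m³.
Mean depth h = V/A = 3.984e-11 / 2.488e-06 = 1.601e-05 m.

value=1.601e-05 m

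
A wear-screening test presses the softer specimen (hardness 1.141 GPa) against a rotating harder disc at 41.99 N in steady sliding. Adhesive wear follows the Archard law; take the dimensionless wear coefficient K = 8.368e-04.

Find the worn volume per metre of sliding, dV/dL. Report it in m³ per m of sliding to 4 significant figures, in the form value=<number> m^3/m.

value=3.080e-11 m^3/m

Each operation holds full precision; shown intermediates are rounded — one last rounding to 4 significant digits.
Hardness H = 1.141 GPa = 1.141e+09 Pa.
In SI base units: W = 41.99 N, H = 1.141e+09 Pa, K = 8.368e-04.
Sliding wear rate dV/dL = K·W/H — distance-free: 8.368e-04 · 41.99 / 1.141e+09 = 3.080e-11 m³/m.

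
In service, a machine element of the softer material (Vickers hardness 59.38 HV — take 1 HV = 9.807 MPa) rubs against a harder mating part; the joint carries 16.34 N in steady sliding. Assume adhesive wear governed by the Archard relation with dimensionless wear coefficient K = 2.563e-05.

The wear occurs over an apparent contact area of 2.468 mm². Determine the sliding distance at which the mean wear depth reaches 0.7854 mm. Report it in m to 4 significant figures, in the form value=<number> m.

The computation runs at exact precision, and quoted intermediates are rounded — rounded once at the end to 4 significant figures.
Convert: Hardness H = 59.38 HV × 9.807 MPa/HV = 582.3 MPa = 5.823e+08 Pa.
Convert: Contact area A = 2.468 mm² = 2.468e-06 m².
Convert: Depth limit h_lim = 0.7854 mm = 7.854e-04 m.
SI base units throughout: W = 16.34 N, H = 5.823e+08 Pa, K = 2.563e-05.
Permissible volume V_lim = h_lim·A = 7.854e-04 · 2.468e-06 = 1.938e-09 m³.
Inverting, life L = V_lim·H/(K·W) = 1.938e-09 · 5.823e+08 / (2.563e-05 · 16.34) = 2695 m.

value=2695 m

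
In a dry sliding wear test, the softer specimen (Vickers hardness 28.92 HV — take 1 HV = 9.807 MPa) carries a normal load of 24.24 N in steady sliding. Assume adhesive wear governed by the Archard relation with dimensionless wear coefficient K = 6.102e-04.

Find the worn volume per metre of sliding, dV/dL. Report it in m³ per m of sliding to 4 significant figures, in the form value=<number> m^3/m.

The algebra holds full precision, and intermediates are displayed rounded, and a single final rounding to 4 significant digits.
Convert: Hardness H = 28.92 HV × 9.807 MPa/HV = 283.6 MPa = 2.836e+08 Pa.
SI base units throughout: W = 24.24 N, H = 2.836e+08 Pa, K = 6.102e-04.
Rate of wear dV/dL = K·W/H, per unit distance: 6.102e-04 · 24.24 / 2.836e+08 = 5.215e-11 m³/m.

value=5.215e-11 m^3/m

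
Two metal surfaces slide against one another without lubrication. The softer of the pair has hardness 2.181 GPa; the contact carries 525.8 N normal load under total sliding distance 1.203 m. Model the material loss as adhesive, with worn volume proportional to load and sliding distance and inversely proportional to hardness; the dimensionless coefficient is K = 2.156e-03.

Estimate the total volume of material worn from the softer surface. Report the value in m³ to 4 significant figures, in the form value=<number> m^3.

value=6.253e-10 m^3

Intermediate values are printed rounded; all working math holds exact precision, and one final rounding to four significant figures.
Hardness H = 2.181 GPa = 2.181e+09 Pa.
SI base units throughout: W = 525.8 N, H = 2.181e+09 Pa, K = 2.156e-03.
Archard relation: V = K·W·L/H = 2.156e-03 · 525.8 · 1.203 / 2.181e+09 = 6.253e-10 m³.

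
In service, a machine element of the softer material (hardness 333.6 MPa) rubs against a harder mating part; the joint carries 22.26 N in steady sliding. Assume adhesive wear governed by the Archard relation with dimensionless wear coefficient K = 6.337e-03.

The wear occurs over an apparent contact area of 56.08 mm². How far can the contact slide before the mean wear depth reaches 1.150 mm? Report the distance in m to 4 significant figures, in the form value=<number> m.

value=152.5 m

The intermediates are shown rounded; all arithmetic maintains full float precision, and rounded just once: four significant digits.
Convert: Hardness H = 333.6 MPa = 3.336e+08 Pa.
Convert: Contact area A = 56.08 mm² = 5.608e-05 m².
Convert: Depth limit h_lim = 1.150 mm = 0.001150 m.
Expressed in SI base units: W = 22.26 N, H = 3.336e+08 Pa, K = 6.337e-03.
Limit volume V_lim = h_lim·A = 0.001150 · 5.608e-05 = 6.449e-08 m³.
So the life L = V_lim·H/(K·W) = 6.449e-08 · 3.336e+08 / (6.337e-03 · 22.26) = 152.5 m.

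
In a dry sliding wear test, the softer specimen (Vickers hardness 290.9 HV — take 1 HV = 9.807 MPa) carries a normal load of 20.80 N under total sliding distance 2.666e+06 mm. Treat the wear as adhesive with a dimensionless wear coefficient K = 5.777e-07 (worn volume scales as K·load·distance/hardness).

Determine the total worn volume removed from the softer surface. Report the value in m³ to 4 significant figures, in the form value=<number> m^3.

Every step holds exact precision; intermediate values are displayed rounded, and one last rounding to four significant digits.
Convert: Total distance L = 2.666e+06 mm = 2666 m.
Convert: Hardness H = 290.9 HV × 9.807 MPa/HV = 2853 MPa = 2.853e+09 Pa.
SI base units throughout: W = 20.80 N, H = 2.853e+09 Pa, K = 5.777e-07.
Archard volume V = K·W·L/H = 5.777e-07 · 20.80 · 2666 / 2.853e+09 = 1.123e-11 m³.

value=1.123e-11 m^3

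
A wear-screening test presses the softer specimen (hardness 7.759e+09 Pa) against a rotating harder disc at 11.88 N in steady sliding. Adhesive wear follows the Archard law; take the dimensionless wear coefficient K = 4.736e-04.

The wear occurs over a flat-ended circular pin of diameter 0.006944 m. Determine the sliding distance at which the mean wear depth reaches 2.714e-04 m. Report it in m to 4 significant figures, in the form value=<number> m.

The algebra carries full precision; displayed values are rounded; rounded once at the end: four significant digits.
Convert: Contact area A = π·d²/4 = π·(0.006944 m)²/4 = 3.787e-05 m².
In SI base units, W = 11.88 N, H = 7.759e+09 Pa, K = 4.736e-04.
Limit volume V_lim = h_lim·A = 2.714e-04 · 3.787e-05 = 1.028e-08 m³.
Life L = V_lim·H/(K·W) = 1.028e-08 · 7.759e+09 / (4.736e-04 · 11.88) = 1.417e+04 m.

value=1.417e+04 m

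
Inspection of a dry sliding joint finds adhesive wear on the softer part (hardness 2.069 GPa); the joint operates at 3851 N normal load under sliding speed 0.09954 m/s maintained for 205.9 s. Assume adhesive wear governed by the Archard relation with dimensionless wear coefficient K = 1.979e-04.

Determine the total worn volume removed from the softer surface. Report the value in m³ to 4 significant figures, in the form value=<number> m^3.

value=7.549e-09 m^3

All working math holds full precision; shown intermediates are rounded. Rounded just once, at four significant digits.
Path length L = v·t = 0.09954 m/s × 205.9 s = 20.50 m.
Hardness H = 2.069 GPa = 2.069e+09 Pa.
As SI base values: W = 3851 N, H = 2.069e+09 Pa, K = 1.979e-04.
By Archard's law, V = K·W·L/H = 1.979e-04 · 3851 · 20.50 / 2.069e+09 = 7.549e-09 m³.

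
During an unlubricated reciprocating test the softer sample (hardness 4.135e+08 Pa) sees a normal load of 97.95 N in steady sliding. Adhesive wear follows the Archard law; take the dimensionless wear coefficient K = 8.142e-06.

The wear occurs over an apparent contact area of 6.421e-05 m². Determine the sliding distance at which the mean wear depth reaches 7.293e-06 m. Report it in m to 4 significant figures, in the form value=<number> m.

value=242.8 m

Every step maintains full float precision. The intermediates appear rounded, and rounded just once to four significant figures.
In SI base units, W = 97.95 N, H = 4.135e+08 Pa, K = 8.142e-06.
Volume at the limit: V_lim = h_lim·A = 7.293e-06 · 6.421e-05 = 4.683e-10 m³.
So the life L = V_lim·H/(K·W) = 4.683e-10 · 4.135e+08 / (8.142e-06 · 97.95) = 242.8 m.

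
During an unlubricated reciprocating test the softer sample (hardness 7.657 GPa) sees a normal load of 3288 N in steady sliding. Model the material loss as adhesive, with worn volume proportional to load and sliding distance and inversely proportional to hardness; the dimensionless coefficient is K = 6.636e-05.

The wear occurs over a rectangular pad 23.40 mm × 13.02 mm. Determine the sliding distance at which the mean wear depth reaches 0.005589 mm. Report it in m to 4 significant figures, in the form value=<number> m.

value=59.76 m

All working math maintains full precision, and shown intermediates are rounded. Rounded just once to four significant figures.
Hardness H = 7.657 GPa = 7.657e+09 Pa.
Pad sides 23.40 mm × 13.02 mm = 0.02340 m × 0.01302 m. Contact area A = 0.02340 m × 0.01302 m = 3.047e-04 m².
Depth limit h_lim = 0.005589 mm = 5.589e-06 m.
In SI base units: W = 3288 N, H = 7.657e+09 Pa, K = 6.636e-05.
Limit volume V_lim = h_lim·A = 5.589e-06 · 3.047e-04 = 1.703e-09 m³.
Sliding life L = V_lim·H/(K·W) = 1.703e-09 · 7.657e+09 / (6.636e-05 · 3288) = 59.76 m.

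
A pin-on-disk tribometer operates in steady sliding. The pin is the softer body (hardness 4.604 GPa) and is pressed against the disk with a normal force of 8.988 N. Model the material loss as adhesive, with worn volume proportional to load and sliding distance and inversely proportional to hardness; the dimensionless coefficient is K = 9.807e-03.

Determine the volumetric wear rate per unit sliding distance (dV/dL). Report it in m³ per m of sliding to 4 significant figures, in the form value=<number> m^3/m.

The algebra maintains full precision — printed values are rounded — one final rounding to four significant digits.
Convert: Hardness H = 4.604 GPa = 4.604e+09 Pa.
Expressed in SI base units: W = 8.988 N, H = 4.604e+09 Pa, K = 9.807e-03.
Rate of wear dV/dL = K·W/H (no L dependence): 9.807e-03 · 8.988 / 4.604e+09 = 1.915e-11 m³/m.

value=1.915e-11 m^3/m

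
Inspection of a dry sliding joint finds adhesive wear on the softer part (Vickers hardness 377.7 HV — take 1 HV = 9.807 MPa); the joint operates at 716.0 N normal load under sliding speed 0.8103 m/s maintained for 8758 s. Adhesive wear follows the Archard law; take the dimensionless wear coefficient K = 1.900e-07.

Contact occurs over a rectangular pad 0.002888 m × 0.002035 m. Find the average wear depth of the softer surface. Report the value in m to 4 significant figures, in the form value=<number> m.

Shown intermediates are rounded. Each operation carries exact precision — one final rounding to 4 significant figures.
Distance L = v·t = 0.8103 m/s × 8758 s = 7097 m.
Hardness H = 377.7 HV × 9.807 MPa/HV = 3704 MPa = 3.704e+09 Pa.
Contact area A = 0.002888 m × 0.002035 m = 5.877e-06 m².
Working in SI base units: W = 716.0 N, H = 3.704e+09 Pa, K = 1.900e-07.
The Archard volume V = K·W·L/H = 1.900e-07 · 716.0 · 7097 / 3.704e+09 = 2.606e-10 m³.
Depth of wear h = V/A = 2.606e-10 / 5.877e-06 = 4.435e-05 m.

value=4.435e-05 m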